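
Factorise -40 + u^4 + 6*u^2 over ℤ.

(u + 2)*(u - 2)*(u^2 + 10)

Substitute w = u^2 to get a quadratic in w, then factor.
u^2 + 10 is irreducible over ℤ (always positive, so no real roots).
u^2 - 4 is a difference of squares.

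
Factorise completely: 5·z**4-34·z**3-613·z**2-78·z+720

Among the possible rational roots, z = -6/5 is a root, so (5·z+6) divides it; the quotient is z**3-8·z**2-113·z+120.
Then z = -8 is a root, so (z+8) divides it; the quotient is z**2-16·z+15.
The remaining quadratic factors as (z-1)(z-15).

(5·z+6)·(z+8)·(z-1)·(z-15)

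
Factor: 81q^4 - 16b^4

(3q - 2b)(3q + 2b)(9q^2 + 4b^2)

(3q)⁴ − (2b)⁴ = ((3q)² − (2b)²)((3q)² + (2b)²); the first factor splits again, the second (9q^2 + 4b^2) is irreducible.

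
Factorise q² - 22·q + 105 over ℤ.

(q - 15)·(q - 7)

Two integers with product 105 and sum -22 are -7 and -15.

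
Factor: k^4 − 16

Write as (k^2)² − (4)², then factor k^2 − 4 once more.

(k + 2)(k − 2)(k^2 + 4)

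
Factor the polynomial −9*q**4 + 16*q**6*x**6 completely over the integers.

q**4*(4*q*x**3 + 3)*(4*q*x**3 − 3)

Every term has a factor of q**4; factoring it out leaves 16*q**2*x**6 − 9.
Recognize a difference of squares with the parts 4*q*x**3 and 3.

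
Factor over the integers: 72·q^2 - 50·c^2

2·(6·q - 5·c)·(6·q + 5·c)

Every term has a factor of 2. Then 36·q^2 - 25·c^2 = (6·q)² − (5·c)².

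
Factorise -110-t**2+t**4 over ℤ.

Substitute u = t**2 to get a quadratic in u, then factor.
t**2-11 is irreducible over ℤ (11 is not a perfect square).
t**2+10 is irreducible over ℤ (always positive, so no real roots).

(t**2+10)·(t**2-11)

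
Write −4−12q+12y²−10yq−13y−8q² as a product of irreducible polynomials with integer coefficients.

(3y−4q−4)(4y+2q+1)

Group: 3y(4y+2q+1) + (−4q−4)(4y+2q+1); both groups contain (4y+2q+1).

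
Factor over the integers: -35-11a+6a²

Need a pair with product 6·(-35) = -210 and sum -11: that's 10 and -21.
Split the middle term: 6a²+10a - 21a-35 = 2a(3a+5) - 7(3a+5).

(2a-7)(3a+5)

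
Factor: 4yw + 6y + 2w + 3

Group as (4yw + 6y) + (2w + 3) = 2y(2w + 3) + (2w + 3).
Both groups share the factor (2w + 3).

(2w + 3)(2y + 1)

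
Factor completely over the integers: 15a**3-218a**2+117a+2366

(3a-13)(5a+14)(a-13)

Trying the rational-root candidates, a = 13/3 is a root, so (3a-13) divides it; the quotient is 5a**2-51a-182.
The remaining quadratic factors as (5a+14)(a-13).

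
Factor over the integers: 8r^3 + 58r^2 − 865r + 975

Testing divisors of the constant over divisors of the leading coefficient, r = 5/4 is a root, giving the factor (4r − 5) and quotient 2r^2 + 17r − 195.
The remaining quadratic factors as (r + 15)(2r − 13).

(2r − 13)(4r − 5)(r + 15)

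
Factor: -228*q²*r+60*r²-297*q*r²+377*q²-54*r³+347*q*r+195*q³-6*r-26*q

Group: q*(195*q²+162*q*r-13*q+27*r²-3*r) + (-2*r+2)*(195*q²+162*q*r-13*q+27*r²-3*r); both groups contain (195*q²+162*q*r-13*q+27*r²-3*r), so (q-2*r+2) is a factor with cofactor 195*q²+162*q*r-13*q+27*r²-3*r.
The cofactor groups again: 195*q²+162*q*r-13*q+27*r²-3*r = 13*q*(15*q+9*r-1) + 3*r*(15*q+9*r-1); both groups contain (15*q+9*r-1), giving (13*q+3*r)*(15*q+9*r-1).

(13*q+3*r)*(15*q+9*r-1)*(q-2*r+2)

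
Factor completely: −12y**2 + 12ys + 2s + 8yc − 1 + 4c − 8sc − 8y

Group: −2y(6y − 4c + 1) + (2s − 1)(6y − 4c + 1); both groups contain (6y − 4c + 1).

−(2y − 2s + 1)(6y − 4c + 1)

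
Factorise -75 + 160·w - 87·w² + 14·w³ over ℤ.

(2·w - 5)·(7·w - 5)·(w - 3)

Trying the rational-root candidates, w = 3 is a root, so (w - 3) is a factor; dividing leaves 14·w² - 45·w + 25.
The remaining quadratic factors as (2·w - 5)(7·w - 5).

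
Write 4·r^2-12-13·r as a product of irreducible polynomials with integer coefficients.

(4·r+3)·(r-4)

Need a pair with product 4·(-12) = -48 and sum -13: that's -16 and 3.
Split the middle term: 4·r^2-16·r + 3·r-12 = 4·r·(r-4) + 3·(r-4).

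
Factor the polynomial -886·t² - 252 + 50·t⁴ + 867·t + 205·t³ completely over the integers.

(2·t - 3)·(5·t - 3)·(5·t - 4)·(t + 7)

Among the possible rational roots, t = -7 is a root, so (t + 7) divides it; the quotient is 50·t³ - 145·t² + 129·t - 36.
Next, t = 3/2 is a root, so (2·t - 3) divides it; the quotient is 25·t² - 35·t + 12.
The remaining quadratic factors as (5·t - 3)(5·t - 4).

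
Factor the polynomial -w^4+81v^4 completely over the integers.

Write as (9v^2)² − (w^2)², then factor 9v^2-w^2 once more.

(3v+w)(3v-w)(9v^2+w^2)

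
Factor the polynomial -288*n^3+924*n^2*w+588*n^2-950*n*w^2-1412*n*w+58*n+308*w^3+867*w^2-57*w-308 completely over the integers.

-(6*n-4*w-11)*(6*n-7*w+4)*(8*n-11*w-7)

Group: 8*n*(-36*n^2+66*n*w+42*n-28*w^2-61*w+44) + (-11*w-7)*(-36*n^2+66*n*w+42*n-28*w^2-61*w+44); both groups contain (-36*n^2+66*n*w+42*n-28*w^2-61*w+44), so (8*n-11*w-7) is a factor with cofactor -36*n^2+66*n*w+42*n-28*w^2-61*w+44.
The cofactor groups again: -36*n^2+66*n*w+42*n-28*w^2-61*w+44 = -6*n*(6*n-4*w-11) + (7*w-4)*(6*n-4*w-11); both groups contain (6*n-4*w-11), giving -(6*n-7*w+4)*(6*n-4*w-11).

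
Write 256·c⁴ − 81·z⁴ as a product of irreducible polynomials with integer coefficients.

Write as (16·c²)² − (9·z²)², then factor 16·c² − 9·z² once more.

(4·c + 3·z)·(4·c − 3·z)·(16·c² + 9·z²)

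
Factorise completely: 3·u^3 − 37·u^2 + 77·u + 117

Testing divisors of the constant over divisors of the leading coefficient, u = −1 is a root, giving the factor (u + 1) and quotient 3·u^2 − 40·u + 117.
The remaining quadratic factors as (u − 9)(3·u − 13).

(3·u − 13)·(u + 1)·(u − 9)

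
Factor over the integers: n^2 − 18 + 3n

(n + 6)(n − 3)

Two integers with product −18 and sum 3 are −3 and 6.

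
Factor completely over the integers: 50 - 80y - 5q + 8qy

(8y - 5)(q - 10)

Group as (8qy - 5q) + (-80y + 50) = q(8y - 5) - 10(8y - 5).
Both groups share the factor (8y - 5).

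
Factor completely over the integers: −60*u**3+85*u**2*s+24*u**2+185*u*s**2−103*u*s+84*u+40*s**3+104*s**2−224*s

−(3*u−8*s)*(5*u+5*s−7)*(4*u+s+4)

Group: 5*u*(−12*u**2+29*u*s−12*u+8*s**2+32*s) + (5*s−7)*(−12*u**2+29*u*s−12*u+8*s**2+32*s); both groups contain (−12*u**2+29*u*s−12*u+8*s**2+32*s), so (5*u+5*s−7) is a factor with cofactor −12*u**2+29*u*s−12*u+8*s**2+32*s.
The cofactor groups again: −12*u**2+29*u*s−12*u+8*s**2+32*s = −4*u*(3*u−8*s) + (−s−4)*(3*u−8*s); both groups contain (3*u−8*s), giving −(4*u+s+4)*(3*u−8*s).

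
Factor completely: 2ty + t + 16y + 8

Group as (2ty + t) + (16y + 8) = t(2y + 1) + 8(2y + 1).
Both groups share the factor (2y + 1).

(2y + 1)(t + 8)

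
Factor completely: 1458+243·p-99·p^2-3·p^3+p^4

(p+3)·(p+9)·(p-6)·(p-9)

Testing divisors of the constant over divisors of the leading coefficient, p = 9 is a root, giving the factor (p-9) and quotient p^3+6·p^2-45·p-162.
Then p = -3 is a root, so (p+3) divides it; the quotient is p^2+3·p-54.
The remaining quadratic factors as (p-6)(p+9).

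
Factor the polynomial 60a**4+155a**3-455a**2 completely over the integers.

5a**2(3a+13)(4a-7)

Pull out the common factor 5a**2, then factor the remaining trinomial.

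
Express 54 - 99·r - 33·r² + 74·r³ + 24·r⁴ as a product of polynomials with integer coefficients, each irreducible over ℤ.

Among the possible rational roots, r = -3 is a root, so (r + 3) is a factor; dividing leaves 24·r³ + 2·r² - 39·r + 18.
Next, r = 2/3 is a root, so (3·r - 2) divides it; the quotient is 8·r² + 6·r - 9.
The remaining quadratic factors as (4·r - 3)(2·r + 3).

(2·r + 3)·(3·r - 2)·(4·r - 3)·(r + 3)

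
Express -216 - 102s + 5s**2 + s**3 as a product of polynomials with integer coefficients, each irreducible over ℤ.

(s + 12)(s + 2)(s - 9)

Testing divisors of the constant over divisors of the leading coefficient, s = -2 is a root, giving the factor (s + 2) and quotient s**2 + 3s - 108.
The remaining quadratic factors as (s - 9)(s + 12).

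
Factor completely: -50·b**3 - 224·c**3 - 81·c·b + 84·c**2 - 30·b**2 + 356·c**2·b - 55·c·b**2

-(4·c - 5·b)·(8·c - 5·b - 3)·(7·c + 2·b)

Group: 4·c·(-56·c**2 + 19·c·b + 21·c + 10·b**2 + 6·b) - 5·b·(-56·c**2 + 19·c·b + 21·c + 10·b**2 + 6·b); both groups contain (-56·c**2 + 19·c·b + 21·c + 10·b**2 + 6·b), so (4·c - 5·b) is a factor with cofactor -56·c**2 + 19·c·b + 21·c + 10·b**2 + 6·b.
The cofactor groups again: -56·c**2 + 19·c·b + 21·c + 10·b**2 + 6·b = -7·c·(8·c - 5·b - 3) - 2·b·(8·c - 5·b - 3); both groups contain (8·c - 5·b - 3), giving -(7·c + 2·b)·(8·c - 5·b - 3).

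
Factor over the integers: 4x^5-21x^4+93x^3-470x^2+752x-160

Among the possible rational roots, x = 1/4 is a root, giving the factor (4x-1) and quotient x^4-5x^3+22x^2-112x+160.
Then x = 2 is a root, so (x-2) is a factor; dividing leaves x^3-3x^2+16x-80.
Then x = 4 is a root, so (x-4) divides it; the quotient is x^2+x+20.
The quadratic x^2+x+20 has discriminant -79 < 0 and is irreducible over ℤ.

(4x-1)(x-2)(x-4)(x^2+x+20)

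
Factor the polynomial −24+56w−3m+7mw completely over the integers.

(7w−3)(m+8)

Group as (7mw−3m) + (56w−24) = m(7w−3) + 8(7w−3).
Both groups share the factor (7w−3).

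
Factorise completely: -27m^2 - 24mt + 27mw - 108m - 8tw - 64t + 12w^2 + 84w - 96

-(3m + w + 8)(9m + 8t - 12w + 12)

Group: -3m(9m + 8t - 12w + 12) + (-w - 8)(9m + 8t - 12w + 12); both groups contain (9m + 8t - 12w + 12).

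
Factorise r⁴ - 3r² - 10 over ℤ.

Substitute u = r² to get a quadratic in u, then factor.
r² + 2 is irreducible over ℤ (always positive, so no real roots).
r² - 5 is irreducible over ℤ (5 is not a perfect square).

(r² + 2)(r² - 5)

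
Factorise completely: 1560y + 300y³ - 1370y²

10y(5y - 12)(6y - 13)

Pull out the common factor 10y, then factor the remaining trinomial.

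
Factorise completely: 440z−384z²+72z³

Pull out the common factor 8z, then factor the remaining trinomial.

8z(3z−11)(3z−5)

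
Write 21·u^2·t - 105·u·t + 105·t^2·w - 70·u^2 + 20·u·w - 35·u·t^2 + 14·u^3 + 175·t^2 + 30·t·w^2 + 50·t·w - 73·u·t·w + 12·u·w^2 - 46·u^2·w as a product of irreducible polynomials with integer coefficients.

(7·u - 7·t - 2·w)·(2·u + 5·t)·(u - 3·w - 5)

Group: 2·u·(7·u^2 - 7·u·t - 23·u·w - 35·u + 21·t·w + 35·t + 6·w^2 + 10·w) + 5·t·(7·u^2 - 7·u·t - 23·u·w - 35·u + 21·t·w + 35·t + 6·w^2 + 10·w); both groups contain (7·u^2 - 7·u·t - 23·u·w - 35·u + 21·t·w + 35·t + 6·w^2 + 10·w), so (2·u + 5·t) is a factor with cofactor 7·u^2 - 7·u·t - 23·u·w - 35·u + 21·t·w + 35·t + 6·w^2 + 10·w.
The cofactor groups again: 7·u^2 - 7·u·t - 23·u·w - 35·u + 21·t·w + 35·t + 6·w^2 + 10·w = u·(7·u - 7·t - 2·w) + (-3·w - 5)·(7·u - 7·t - 2·w); both groups contain (7·u - 7·t - 2·w), giving (u - 3·w - 5)·(7·u - 7·t - 2·w).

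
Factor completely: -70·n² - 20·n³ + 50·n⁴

Pull out the common factor 10·n², then factor the remaining trinomial.

10·n²·(5·n - 7)·(n + 1)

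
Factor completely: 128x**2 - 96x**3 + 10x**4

Pull out the common factor 2x**2, then factor the remaining trinomial.

2x**2(5x - 8)(x - 8)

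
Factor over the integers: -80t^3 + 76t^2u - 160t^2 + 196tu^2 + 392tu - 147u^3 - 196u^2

Group: 4t(-20t^2 - 16tu - 40t + 21u^2 + 28u) - 7u(-20t^2 - 16tu - 40t + 21u^2 + 28u); both groups contain (-20t^2 - 16tu - 40t + 21u^2 + 28u), so (4t - 7u) is a factor with cofactor -20t^2 - 16tu - 40t + 21u^2 + 28u.
The cofactor groups again: -20t^2 - 16tu - 40t + 21u^2 + 28u = -10t(2t + 3u + 4) + 7u(2t + 3u + 4); both groups contain (2t + 3u + 4), giving -(10t - 7u)(2t + 3u + 4).

-(10t - 7u)(2t + 3u + 4)(4t - 7u)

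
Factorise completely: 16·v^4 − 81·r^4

(2·v − 3·r)·(2·v + 3·r)·(4·v^2 + 9·r^2)

(2·v)⁴ − (3·r)⁴ = ((2·v)² − (3·r)²)((2·v)² + (3·r)²); the first factor splits again, the second (4·v^2 + 9·r^2) is irreducible.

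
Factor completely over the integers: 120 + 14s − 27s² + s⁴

By the rational root theorem, s = 3 is a root, giving the factor (s − 3) and quotient s³ + 3s² − 18s − 40.
Continuing, s = −2 is a root, so (s + 2) divides it; the quotient is s² + s − 20.
The remaining quadratic factors as (s − 4)(s + 5).

(s + 2)(s + 5)(s − 3)(s − 4)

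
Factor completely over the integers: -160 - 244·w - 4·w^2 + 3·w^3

(3·w + 2)·(w + 8)·(w - 10)

Testing divisors of the constant over divisors of the leading coefficient, w = -8 is a root, so (w + 8) divides it; the quotient is 3·w^2 - 28·w - 20.
The remaining quadratic factors as (3·w + 2)(w - 10).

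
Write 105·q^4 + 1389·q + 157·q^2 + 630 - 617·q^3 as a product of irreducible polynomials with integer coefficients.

Testing divisors of the constant over divisors of the leading coefficient, q = 7/3 is a root, so (3·q - 7) is a factor; dividing leaves 35·q^3 - 124·q^2 - 237·q - 90.
Continuing, q = 5 is a root, so (q - 5) divides it; the quotient is 35·q^2 + 51·q + 18.
The remaining quadratic factors as (7·q + 6)(5·q + 3).

(3·q - 7)·(5·q + 3)·(7·q + 6)·(q - 5)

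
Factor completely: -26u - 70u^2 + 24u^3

Pull out the common factor 2u, then factor the remaining trinomial.

2u(3u + 1)(4u - 13)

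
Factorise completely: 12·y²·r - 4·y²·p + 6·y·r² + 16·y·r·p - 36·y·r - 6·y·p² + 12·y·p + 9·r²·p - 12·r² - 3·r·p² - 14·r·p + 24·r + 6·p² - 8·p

(3·r - p)·(2·y + 3·p - 4)·(2·y + r - 2)

Group: 2·y·(6·y·r - 2·y·p + 3·r² - r·p - 6·r + 2·p) + (3·p - 4)·(6·y·r - 2·y·p + 3·r² - r·p - 6·r + 2·p); both groups contain (6·y·r - 2·y·p + 3·r² - r·p - 6·r + 2·p), so (2·y + 3·p - 4) is a factor with cofactor 6·y·r - 2·y·p + 3·r² - r·p - 6·r + 2·p.
The cofactor groups again: 6·y·r - 2·y·p + 3·r² - r·p - 6·r + 2·p = 2·y·(3·r - p) + (r - 2)·(3·r - p); both groups contain (3·r - p), giving (2·y + r - 2)·(3·r - p).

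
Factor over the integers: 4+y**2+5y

(y+1)(y+4)

Two integers with product 4 and sum 5 are 1 and 4.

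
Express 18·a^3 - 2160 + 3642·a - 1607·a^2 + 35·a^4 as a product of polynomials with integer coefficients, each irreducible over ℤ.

(5·a - 6)·(7·a - 9)·(a + 8)·(a - 5)

Testing divisors of the constant over divisors of the leading coefficient, a = 9/7 is a root, so (7·a - 9) is a factor; dividing leaves 5·a^3 + 9·a^2 - 218·a + 240.
Next, a = -8 is a root, giving the factor (a + 8) and quotient 5·a^2 - 31·a + 30.
The remaining quadratic factors as (a - 5)(5·a - 6).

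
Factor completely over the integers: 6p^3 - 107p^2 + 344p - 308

(6p - 11)(p - 14)(p - 2)

Among the possible rational roots, p = 11/6 is a root, giving the factor (6p - 11) and quotient p^2 - 16p + 28.
The remaining quadratic factors as (p - 14)(p - 2).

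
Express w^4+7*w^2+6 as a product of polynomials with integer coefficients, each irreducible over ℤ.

(w^2+1)*(w^2+6)

Substitute u = w^2 to get a quadratic in u, then factor.
w^2+1 is irreducible over ℤ (sum of squares).
w^2+6 is irreducible over ℤ (always positive, so no real roots).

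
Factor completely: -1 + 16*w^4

Difference of squares twice: with A = 2*w and B = 1, A⁴ − B⁴ = (A² − B²)(A² + B²), and A² − B² factors again.

(2*w + 1)*(2*w - 1)*(4*w^2 + 1)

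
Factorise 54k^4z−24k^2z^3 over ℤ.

Factor out 6k^2z, leaving 9k^2−4z^2, which is a difference of two squares.

6k^2z(3k+2z)(3k−2z)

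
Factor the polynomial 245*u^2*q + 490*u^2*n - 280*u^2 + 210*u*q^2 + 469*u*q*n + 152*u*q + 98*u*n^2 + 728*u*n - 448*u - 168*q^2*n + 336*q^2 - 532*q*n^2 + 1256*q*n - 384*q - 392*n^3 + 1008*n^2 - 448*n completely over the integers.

Group: 7*q*(35*u^2 + 30*u*q + 7*u*n + 56*u - 24*q*n + 48*q - 28*n^2 + 56*n) + (14*n - 8)*(35*u^2 + 30*u*q + 7*u*n + 56*u - 24*q*n + 48*q - 28*n^2 + 56*n); both groups contain (35*u^2 + 30*u*q + 7*u*n + 56*u - 24*q*n + 48*q - 28*n^2 + 56*n), so (7*q + 14*n - 8) is a factor with cofactor 35*u^2 + 30*u*q + 7*u*n + 56*u - 24*q*n + 48*q - 28*n^2 + 56*n.
The cofactor groups again: 35*u^2 + 30*u*q + 7*u*n + 56*u - 24*q*n + 48*q - 28*n^2 + 56*n = 7*u*(5*u - 4*n + 8) + (6*q + 7*n)*(5*u - 4*n + 8); both groups contain (5*u - 4*n + 8), giving (7*u + 6*q + 7*n)*(5*u - 4*n + 8).

(5*u - 4*n + 8)*(7*q + 14*n - 8)*(7*u + 6*q + 7*n)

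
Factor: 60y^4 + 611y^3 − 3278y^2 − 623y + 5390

(3y − 11)(4y + 5)(5y − 7)(y + 14)

Among the possible rational roots, y = −5/4 is a root, giving the factor (4y + 5) and quotient 15y^3 + 134y^2 − 987y + 1078.
Then y = −14 is a root, so (y + 14) divides it; the quotient is 15y^2 − 76y + 77.
The remaining quadratic factors as (3y − 11)(5y − 7).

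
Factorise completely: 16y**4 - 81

(2y + 3)(2y - 3)(4y**2 + 9)

Write as (4y**2)² − (9)², then factor 4y**2 - 9 once more.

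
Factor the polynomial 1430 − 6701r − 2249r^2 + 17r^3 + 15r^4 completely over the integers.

(3r + 10)(5r − 1)(r + 11)(r − 13)

Trying the rational-root candidates, r = 1/5 is a root, giving the factor (5r − 1) and quotient 3r^3 + 4r^2 − 449r − 1430.
Next, r = 13 is a root, so (r − 13) is a factor; dividing leaves 3r^2 + 43r + 110.
The remaining quadratic factors as (r + 11)(3r + 10).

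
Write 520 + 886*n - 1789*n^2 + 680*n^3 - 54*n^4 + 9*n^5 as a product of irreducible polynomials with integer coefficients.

Trying the rational-root candidates, n = 2 is a root, giving the factor (n - 2) and quotient 9*n^4 - 36*n^3 + 608*n^2 - 573*n - 260.
Continuing, n = 4/3 is a root, giving the factor (3*n - 4) and quotient 3*n^3 - 8*n^2 + 192*n + 65.
Next, n = -1/3 is a root, so (3*n + 1) divides it; the quotient is n^2 - 3*n + 65.
The quadratic n^2 - 3*n + 65 has discriminant -251 < 0 and is irreducible over ℤ.

(3*n + 1)*(3*n - 4)*(n - 2)*(n^2 - 3*n + 65)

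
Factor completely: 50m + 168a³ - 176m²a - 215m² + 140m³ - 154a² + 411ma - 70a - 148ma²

(7m - 6a - 2)(5m - 7a)(4m + 4a - 5)

Group: 5m(28m² + 4ma - 43m - 24a² + 22a + 10) - 7a(28m² + 4ma - 43m - 24a² + 22a + 10); both groups contain (28m² + 4ma - 43m - 24a² + 22a + 10), so (5m - 7a) is a factor with cofactor 28m² + 4ma - 43m - 24a² + 22a + 10.
The cofactor groups again: 28m² + 4ma - 43m - 24a² + 22a + 10 = 7m(4m + 4a - 5) + (-6a - 2)(4m + 4a - 5); both groups contain (4m + 4a - 5), giving (7m - 6a - 2)(4m + 4a - 5).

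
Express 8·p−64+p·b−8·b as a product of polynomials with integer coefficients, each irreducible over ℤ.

Group as (p·b+8·p) + (−8·b−64) = p·(b+8) − 8·(b+8).
Both groups share the factor (b+8).

(b+8)·(p−8)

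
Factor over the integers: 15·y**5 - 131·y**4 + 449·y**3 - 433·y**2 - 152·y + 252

By the rational root theorem, y = 1 is a root, giving the factor (y - 1) and quotient 15·y**4 - 116·y**3 + 333·y**2 - 100·y - 252.
Then y = -2/3 is a root, so (3·y + 2) is a factor; dividing leaves 5·y**3 - 42·y**2 + 139·y - 126.
Then y = 7/5 is a root, so (5·y - 7) is a factor; dividing leaves y**2 - 7·y + 18.
The quadratic y**2 - 7·y + 18 has discriminant -23 < 0 and is irreducible over ℤ.

(3·y + 2)·(5·y - 7)·(y - 1)·(y**2 - 7·y + 18)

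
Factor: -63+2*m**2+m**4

Substitute u = m**2 to get a quadratic in u, then factor.
m**2-7 is irreducible over ℤ (7 is not a perfect square).
m**2+9 is irreducible over ℤ (sum of squares).

(m**2+9)*(m**2-7)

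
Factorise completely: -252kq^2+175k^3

7k(5k+6q)(5k-6q)

Every term has a factor of 7k. Then 25k^2-36q^2 = (5k)² − (6q)².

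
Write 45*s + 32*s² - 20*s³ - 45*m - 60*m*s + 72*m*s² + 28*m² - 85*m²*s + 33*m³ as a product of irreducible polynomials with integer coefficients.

(11*m - 10*s - 9)*(3*m - 2*s + 5)*(m - s)

Group: 11*m*(3*m² - 5*m*s + 5*m + 2*s² - 5*s) + (-10*s - 9)*(3*m² - 5*m*s + 5*m + 2*s² - 5*s); both groups contain (3*m² - 5*m*s + 5*m + 2*s² - 5*s), so (11*m - 10*s - 9) is a factor with cofactor 3*m² - 5*m*s + 5*m + 2*s² - 5*s.
The cofactor groups again: 3*m² - 5*m*s + 5*m + 2*s² - 5*s = m*(3*m - 2*s + 5) - s*(3*m - 2*s + 5); both groups contain (3*m - 2*s + 5), giving (m - s)*(3*m - 2*s + 5).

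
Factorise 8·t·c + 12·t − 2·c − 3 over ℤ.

(2·c + 3)·(4·t − 1)

Group as (8·t·c + 12·t) + (−2·c − 3) = 4·t·(2·c + 3) − (2·c + 3).
Both groups share the factor (2·c + 3).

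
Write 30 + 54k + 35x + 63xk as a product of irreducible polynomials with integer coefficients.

(7x + 6)(9k + 5)

Group as (63xk + 35x) + (54k + 30) = 7x(9k + 5) + 6(9k + 5).
Both groups share the factor (9k + 5).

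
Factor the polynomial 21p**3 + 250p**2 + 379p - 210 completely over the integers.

Trying the rational-root candidates, p = -7/3 is a root, so (3p + 7) is a factor; dividing leaves 7p**2 + 67p - 30.
The remaining quadratic factors as (7p - 3)(p + 10).

(3p + 7)(7p - 3)(p + 10)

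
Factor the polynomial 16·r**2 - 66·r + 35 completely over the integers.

(2·r - 7)·(8·r - 5)

Need a pair with product 16·35 = 560 and sum -66: that's -10 and -56.
Split the middle term: 16·r**2 - 10·r - 56·r + 35 = 2·r·(8·r - 5) - 7·(8·r - 5).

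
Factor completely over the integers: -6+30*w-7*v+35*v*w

(5*w-1)*(7*v+6)

Group as (35*v*w-7*v) + (30*w-6) = 7*v*(5*w-1) + 6*(5*w-1).
Both groups share the factor (5*w-1).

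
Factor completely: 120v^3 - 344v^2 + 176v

8v(3v - 2)(5v - 11)

Pull out the common factor 8v, then factor the remaining trinomial.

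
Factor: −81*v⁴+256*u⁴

(4*u+3*v)*(4*u−3*v)*(16*u²+9*v²)

Write as (16*u²)² − (9*v²)², then factor 16*u²−9*v² once more.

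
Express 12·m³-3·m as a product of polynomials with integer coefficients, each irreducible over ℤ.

3·m·(2·m+1)·(2·m-1)

Pull out the common factor 3·m; 4·m²-1 is a difference of squares.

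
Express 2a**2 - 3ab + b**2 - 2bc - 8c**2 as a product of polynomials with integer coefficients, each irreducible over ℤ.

Group: a(2a - b + 4c) + (-b - 2c)(2a - b + 4c); both groups contain (2a - b + 4c).

(2a - b + 4c)(a - b - 2c)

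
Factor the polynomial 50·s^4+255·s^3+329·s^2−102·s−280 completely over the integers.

(2·s+5)·(5·s+7)·(5·s−4)·(s+2)

Among the possible rational roots, s = −2 is a root, giving the factor (s+2) and quotient 50·s^3+155·s^2+19·s−140.
Next, s = −5/2 is a root, so (2·s+5) divides it; the quotient is 25·s^2+15·s−28.
The remaining quadratic factors as (5·s−4)(5·s+7).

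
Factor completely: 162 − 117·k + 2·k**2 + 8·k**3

Trying the rational-root candidates, k = 9/4 is a root, so (4·k − 9) divides it; the quotient is 2·k**2 + 5·k − 18.
The remaining quadratic factors as (2·k + 9)(k − 2).

(2·k + 9)·(4·k − 9)·(k − 2)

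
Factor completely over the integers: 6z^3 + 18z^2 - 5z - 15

(z + 3)(6z^2 - 5)

Group as (6z^3 - 5z) + (18z^2 - 15) = z(6z^2 - 5) + 3(6z^2 - 5).
Both groups share the factor (6z^2 - 5).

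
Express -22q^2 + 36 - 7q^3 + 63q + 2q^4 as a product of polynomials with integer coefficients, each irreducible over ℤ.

Among the possible rational roots, q = -1/2 is a root, giving the factor (2q + 1) and quotient q^3 - 4q^2 - 9q + 36.
Continuing, q = 3 is a root, so (q - 3) is a factor; dividing leaves q^2 - q - 12.
The remaining quadratic factors as (q + 3)(q - 4).

(2q + 1)(q + 3)(q - 3)(q - 4)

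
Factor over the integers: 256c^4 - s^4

(4c + s)(4c - s)(16c^2 + s^2)

(4c)⁴ − (s)⁴ = ((4c)² − (s)²)((4c)² + (s)²); the first factor splits again, the second (16c^2 + s^2) is irreducible.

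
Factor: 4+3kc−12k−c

(3k−1)(c−4)

Group as (3kc−12k) + (−c+4) = 3k(c−4) − (c−4).
Both groups share the factor (c−4).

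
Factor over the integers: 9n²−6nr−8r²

Group: 3n(3n+2r) − 4r(3n+2r); both groups contain (3n+2r).

(3n+2r)(3n−4r)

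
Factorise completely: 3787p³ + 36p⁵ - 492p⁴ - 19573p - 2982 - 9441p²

Among the possible rational roots, p = -1/6 is a root, giving the factor (6p + 1) and quotient 6p⁴ - 83p³ + 645p² - 1681p - 2982.
Next, p = -7/6 is a root, so (6p + 7) divides it; the quotient is p³ - 15p² + 125p - 426.
Next, p = 6 is a root, so (p - 6) divides it; the quotient is p² - 9p + 71.
The quadratic p² - 9p + 71 has discriminant -203 < 0 and is irreducible over ℤ.

(6p + 1)(6p + 7)(p - 6)(p² - 9p + 71)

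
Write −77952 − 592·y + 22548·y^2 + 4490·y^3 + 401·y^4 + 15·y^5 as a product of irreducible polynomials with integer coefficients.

(3·y + 7)·(5·y − 8)·(y + 12)·(y^2 + 14·y + 116)

Testing divisors of the constant over divisors of the leading coefficient, y = −12 is a root, giving the factor (y + 12) and quotient 15·y^4 + 221·y^3 + 1838·y^2 + 492·y − 6496.
Next, y = 8/5 is a root, giving the factor (5·y − 8) and quotient 3·y^3 + 49·y^2 + 446·y + 812.
Next, y = −7/3 is a root, so (3·y + 7) is a factor; dividing leaves y^2 + 14·y + 116.
The quadratic y^2 + 14·y + 116 has discriminant −268 < 0 and is irreducible over ℤ.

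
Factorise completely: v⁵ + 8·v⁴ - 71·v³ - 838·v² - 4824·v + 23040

(v + 12)·(v - 10)·(v - 3)·(v² + 9·v + 64)

By the rational root theorem, v = 10 is a root, so (v - 10) is a factor; dividing leaves v⁴ + 18·v³ + 109·v² + 252·v - 2304.
Continuing, v = -12 is a root, so (v + 12) divides it; the quotient is v³ + 6·v² + 37·v - 192.
Continuing, v = 3 is a root, so (v - 3) divides it; the quotient is v² + 9·v + 64.
The quadratic v² + 9·v + 64 has discriminant -175 < 0 and is irreducible over ℤ.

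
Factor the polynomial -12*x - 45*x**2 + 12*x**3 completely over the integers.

3*x*(4*x + 1)*(x - 4)

Pull out the common factor 3*x, then factor the remaining trinomial.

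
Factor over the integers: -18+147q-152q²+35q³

(5q-6)(7q-1)(q-3)

Among the possible rational roots, q = 1/7 is a root, giving the factor (7q-1) and quotient 5q²-21q+18.
The remaining quadratic factors as (5q-6)(q-3).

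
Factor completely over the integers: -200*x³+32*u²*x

Pull out the common factor 8*x; 4*u²-25*x² is a difference of squares.

8*x*(2*u+5*x)*(2*u-5*x)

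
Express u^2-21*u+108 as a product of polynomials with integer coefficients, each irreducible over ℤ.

Two integers with product 108 and sum -21 are -12 and -9.

(u-12)*(u-9)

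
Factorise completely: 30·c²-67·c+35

(5·c-7)·(6·c-5)

Need a pair with product 30·35 = 1050 and sum -67: that's -42 and -25.
Split the middle term: 30·c²-42·c - 25·c+35 = 6·c·(5·c-7) - 5·(5·c-7).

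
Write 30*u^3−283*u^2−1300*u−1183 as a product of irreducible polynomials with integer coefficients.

Trying the rational-root candidates, u = −13/6 is a root, so (6*u+13) is a factor; dividing leaves 5*u^2−58*u−91.
The remaining quadratic factors as (5*u+7)(u−13).

(5*u+7)*(6*u+13)*(u−13)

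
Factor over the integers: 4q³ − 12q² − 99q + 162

(2q + 9)(2q − 3)(q − 6)

Trying the rational-root candidates, q = 3/2 is a root, so (2q − 3) divides it; the quotient is 2q² − 3q − 54.
The remaining quadratic factors as (2q + 9)(q − 6).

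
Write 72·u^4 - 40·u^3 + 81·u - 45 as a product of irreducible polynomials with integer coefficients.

Group as (72·u^4 + 81·u) + (-40·u^3 - 45) = 9·u·(8·u^3 + 9) - 5·(8·u^3 + 9).
Both groups share the factor (8·u^3 + 9).

(9·u - 5)·(8·u^3 + 9)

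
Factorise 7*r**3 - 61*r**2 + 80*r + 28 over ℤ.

(7*r + 2)*(r - 2)*(r - 7)

Among the possible rational roots, r = -2/7 is a root, so (7*r + 2) is a factor; dividing leaves r**2 - 9*r + 14.
The remaining quadratic factors as (r - 2)(r - 7).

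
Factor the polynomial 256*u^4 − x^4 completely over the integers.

Difference of squares twice: with A = 4*u and B = x, A⁴ − B⁴ = (A² − B²)(A² + B²), and A² − B² factors again.

(4*u + x)*(4*u − x)*(16*u^2 + x^2)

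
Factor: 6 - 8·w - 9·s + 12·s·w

Group as (12·s·w - 9·s) + (-8·w + 6) = 3·s·(4·w - 3) - 2·(4·w - 3).
Both groups share the factor (4·w - 3).

(3·s - 2)·(4·w - 3)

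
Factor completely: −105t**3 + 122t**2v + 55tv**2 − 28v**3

−(3t − v)(5t − 7v)(7t + 4v)

Group: 3t(−35t**2 + 29tv + 28v**2) − v(−35t**2 + 29tv + 28v**2); both groups contain (−35t**2 + 29tv + 28v**2), so (3t − v) is a factor with cofactor −35t**2 + 29tv + 28v**2.
The cofactor groups again: −35t**2 + 29tv + 28v**2 = −7t(5t − 7v) − 4v(5t − 7v); both groups contain (5t − 7v), giving −(7t + 4v)(5t − 7v).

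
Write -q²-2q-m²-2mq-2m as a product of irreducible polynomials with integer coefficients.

-(m+q)(m+q+2)

Group: -m(m+q+2) - q(m+q+2); both groups contain (m+q+2).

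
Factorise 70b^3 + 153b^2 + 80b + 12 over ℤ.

(2b + 3)(5b + 2)(7b + 2)

By the rational root theorem, b = -3/2 is a root, so (2b + 3) is a factor; dividing leaves 35b^2 + 24b + 4.
The remaining quadratic factors as (5b + 2)(7b + 2).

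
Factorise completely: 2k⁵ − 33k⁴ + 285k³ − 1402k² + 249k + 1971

By the rational root theorem, k = 9 is a root, so (k − 9) is a factor; dividing leaves 2k⁴ − 15k³ + 150k² − 52k − 219.
Next, k = −1 is a root, so (k + 1) divides it; the quotient is 2k³ − 17k² + 167k − 219.
Then k = 3/2 is a root, so (2k − 3) is a factor; dividing leaves k² − 7k + 73.
The quadratic k² − 7k + 73 has discriminant −243 < 0 and is irreducible over ℤ.

(2k − 3)(k + 1)(k − 9)(k² − 7k + 73)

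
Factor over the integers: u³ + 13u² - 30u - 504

Testing divisors of the constant over divisors of the leading coefficient, u = -12 is a root, so (u + 12) is a factor; dividing leaves u² + u - 42.
The remaining quadratic factors as (u - 6)(u + 7).

(u + 12)(u + 7)(u - 6)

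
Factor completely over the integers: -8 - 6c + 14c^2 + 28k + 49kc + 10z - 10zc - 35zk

-(5z - 7c - 4)(7k + 2c - 2)

Group: -5z(7k + 2c - 2) + (7c + 4)(7k + 2c - 2); both groups contain (7k + 2c - 2).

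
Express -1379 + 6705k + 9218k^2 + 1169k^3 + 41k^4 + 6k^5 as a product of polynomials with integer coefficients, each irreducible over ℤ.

Among the possible rational roots, k = -7 is a root, so (k + 7) is a factor; dividing leaves 6k^4 - k^3 + 1176k^2 + 986k - 197.
Then k = 1/6 is a root, giving the factor (6k - 1) and quotient k^3 + 196k + 197.
Then k = -1 is a root, so (k + 1) divides it; the quotient is k^2 - k + 197.
The quadratic k^2 - k + 197 has discriminant -787 < 0 and is irreducible over ℤ.

(6k - 1)(k + 1)(k + 7)(k^2 - k + 197)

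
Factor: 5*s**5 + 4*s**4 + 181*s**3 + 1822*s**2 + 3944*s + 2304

Testing divisors of the constant over divisors of the leading coefficient, s = -4 is a root, so (s + 4) divides it; the quotient is 5*s**4 - 16*s**3 + 245*s**2 + 842*s + 576.
Then s = -9/5 is a root, so (5*s + 9) divides it; the quotient is s**3 - 5*s**2 + 58*s + 64.
Next, s = -1 is a root, so (s + 1) divides it; the quotient is s**2 - 6*s + 64.
The quadratic s**2 - 6*s + 64 has discriminant -220 < 0 and is irreducible over ℤ.

(5*s + 9)*(s + 1)*(s + 4)*(s**2 - 6*s + 64)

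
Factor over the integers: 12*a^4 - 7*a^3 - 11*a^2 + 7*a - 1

(3*a - 1)*(4*a - 1)*(a + 1)*(a - 1)

By the rational root theorem, a = 1 is a root, giving the factor (a - 1) and quotient 12*a^3 + 5*a^2 - 6*a + 1.
Continuing, a = -1 is a root, so (a + 1) divides it; the quotient is 12*a^2 - 7*a + 1.
The remaining quadratic factors as (4*a - 1)(3*a - 1).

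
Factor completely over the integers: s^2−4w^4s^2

−s^2(2w^2+1)(2w^2−1)

Pull out the common factor s^2, leaving −4w^4+1.
Recognize a difference of squares with the parts 1 and 2w^2.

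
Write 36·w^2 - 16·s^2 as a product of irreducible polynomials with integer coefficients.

4·(3·w - 2·s)·(3·w + 2·s)

Factor out 4, leaving 9·w^2 - 4·s^2, which is a difference of two squares.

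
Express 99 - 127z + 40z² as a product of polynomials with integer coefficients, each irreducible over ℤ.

(5z - 9)(8z - 11)

Need a pair with product 40·99 = 3960 and sum -127: that's -55 and -72.
Split the middle term: 40z² - 55z - 72z + 99 = 5z(8z - 11) - 9(8z - 11).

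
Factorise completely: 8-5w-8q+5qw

Group as (5qw-8q) + (-5w+8) = q(5w-8) - (5w-8).
Both groups share the factor (5w-8).

(5w-8)(q-1)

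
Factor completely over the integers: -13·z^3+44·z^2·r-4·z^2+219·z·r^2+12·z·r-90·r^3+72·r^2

Group: z·(-13·z^2-34·z·r-4·z+15·r^2-12·r) - 6·r·(-13·z^2-34·z·r-4·z+15·r^2-12·r); both groups contain (-13·z^2-34·z·r-4·z+15·r^2-12·r), so (z-6·r) is a factor with cofactor -13·z^2-34·z·r-4·z+15·r^2-12·r.
The cofactor groups again: -13·z^2-34·z·r-4·z+15·r^2-12·r = -z·(13·z-5·r+4) - 3·r·(13·z-5·r+4); both groups contain (13·z-5·r+4), giving -(z+3·r)·(13·z-5·r+4).

-(13·z-5·r+4)·(z-6·r)·(z+3·r)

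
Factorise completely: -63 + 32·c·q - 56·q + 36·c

(4·c - 7)·(8·q + 9)

Group as (32·c·q + 36·c) + (-56·q - 63) = 4·c·(8·q + 9) - 7·(8·q + 9).
Both groups share the factor (8·q + 9).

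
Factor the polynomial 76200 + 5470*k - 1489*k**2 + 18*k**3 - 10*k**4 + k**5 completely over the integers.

Trying the rational-root candidates, k = 10 is a root, so (k - 10) divides it; the quotient is k**4 + 18*k**2 - 1309*k - 7620.
Next, k = -5 is a root, giving the factor (k + 5) and quotient k**3 - 5*k**2 + 43*k - 1524.
Next, k = 12 is a root, so (k - 12) is a factor; dividing leaves k**2 + 7*k + 127.
The quadratic k**2 + 7*k + 127 has discriminant -459 < 0 and is irreducible over ℤ.

(k + 5)*(k - 10)*(k - 12)*(k**2 + 7*k + 127)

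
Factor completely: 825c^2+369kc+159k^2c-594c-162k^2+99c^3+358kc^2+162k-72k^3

-(3k-11c)(8k+9c-6)(3k+c+9)

Group: 3k(-24k^2-35kc-54k-9c^2-75c+54) - 11c(-24k^2-35kc-54k-9c^2-75c+54); both groups contain (-24k^2-35kc-54k-9c^2-75c+54), so (3k-11c) is a factor with cofactor -24k^2-35kc-54k-9c^2-75c+54.
The cofactor groups again: -24k^2-35kc-54k-9c^2-75c+54 = -8k(3k+c+9) + (-9c+6)(3k+c+9); both groups contain (3k+c+9), giving -(8k+9c-6)(3k+c+9).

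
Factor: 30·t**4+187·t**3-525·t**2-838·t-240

By the rational root theorem, t = -8 is a root, so (t+8) is a factor; dividing leaves 30·t**3-53·t**2-101·t-30.
Next, t = 3 is a root, giving the factor (t-3) and quotient 30·t**2+37·t+10.
The remaining quadratic factors as (6·t+5)(5·t+2).

(5·t+2)·(6·t+5)·(t+8)·(t-3)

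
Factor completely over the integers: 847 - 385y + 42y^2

Pull out the common factor 7, then factor the remaining trinomial.

7(2y - 11)(3y - 11)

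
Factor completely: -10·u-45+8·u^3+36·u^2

Group as (8·u^3-10·u) + (36·u^2-45) = 2·u·(4·u^2-5) + 9·(4·u^2-5).
Both groups share the factor (4·u^2-5).

(2·u+9)·(4·u^2-5)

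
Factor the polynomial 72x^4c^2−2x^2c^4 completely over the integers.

Every term has a factor of 2x^2c^2. Then 36x^2−c^2 = (6x)² − (c)².

2c^2x^2(6x−c)(6x+c)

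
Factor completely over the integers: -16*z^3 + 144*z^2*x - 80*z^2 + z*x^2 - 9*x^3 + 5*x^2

Group: z*(-16*z^2 + x^2) + (-9*x + 5)*(-16*z^2 + x^2); both groups contain (-16*z^2 + x^2), so (z - 9*x + 5) is a factor with cofactor -16*z^2 + x^2.
The cofactor groups again: -16*z^2 + x^2 = -4*z*(4*z - x) - x*(4*z - x); both groups contain (4*z - x), giving -(4*z + x)*(4*z - x).

-(z - 9*x + 5)*(4*z - x)*(4*z + x)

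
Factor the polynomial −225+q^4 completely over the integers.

(q^2+15)*(q^2−15)

Substitute u = q^2 to get a quadratic in u, then factor.
q^2−15 is irreducible over ℤ (15 is not a perfect square).
q^2+15 is irreducible over ℤ (always positive, so no real roots).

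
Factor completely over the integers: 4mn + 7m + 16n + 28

Group as (4mn + 7m) + (16n + 28) = m(4n + 7) + 4(4n + 7).
Both groups share the factor (4n + 7).

(4n + 7)(m + 4)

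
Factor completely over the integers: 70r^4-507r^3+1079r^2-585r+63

Trying the rational-root candidates, r = 1/7 is a root, so (7r-1) divides it; the quotient is 10r^3-71r^2+144r-63.
Continuing, r = 3/5 is a root, so (5r-3) divides it; the quotient is 2r^2-13r+21.
The remaining quadratic factors as (r-3)(2r-7).

(2r-7)(5r-3)(7r-1)(r-3)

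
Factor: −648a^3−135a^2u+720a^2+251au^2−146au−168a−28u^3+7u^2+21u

−(8a−u)(9a+7u−7)(9a−4u−3)

Group: 9a(−72a^2+41au+24a−4u^2−3u) + (7u−7)(−72a^2+41au+24a−4u^2−3u); both groups contain (−72a^2+41au+24a−4u^2−3u), so (9a+7u−7) is a factor with cofactor −72a^2+41au+24a−4u^2−3u.
The cofactor groups again: −72a^2+41au+24a−4u^2−3u = −8a(9a−4u−3) + u(9a−4u−3); both groups contain (9a−4u−3), giving −(8a−u)(9a−4u−3).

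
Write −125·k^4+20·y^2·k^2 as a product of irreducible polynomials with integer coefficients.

Pull out the common factor 5·k^2; 4·y^2−25·k^2 is a difference of squares.

5·k^2·(2·y−5·k)·(2·y+5·k)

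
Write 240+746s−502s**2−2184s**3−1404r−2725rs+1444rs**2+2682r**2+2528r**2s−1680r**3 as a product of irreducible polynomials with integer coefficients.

−(14r+13s−8)(15r−14s−6)(8r−12s−5)

Group: 8r(−210r**2+rs+204r+182s**2−34s−48) + (−12s−5)(−210r**2+rs+204r+182s**2−34s−48); both groups contain (−210r**2+rs+204r+182s**2−34s−48), so (8r−12s−5) is a factor with cofactor −210r**2+rs+204r+182s**2−34s−48.
The cofactor groups again: −210r**2+rs+204r+182s**2−34s−48 = −14r(15r−14s−6) + (−13s+8)(15r−14s−6); both groups contain (15r−14s−6), giving −(14r+13s−8)(15r−14s−6).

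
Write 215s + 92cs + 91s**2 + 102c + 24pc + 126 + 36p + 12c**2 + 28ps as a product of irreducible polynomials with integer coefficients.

(4p + 2c + 13s + 14)(6c + 7s + 9)

Group: 6c(4p + 2c + 13s + 14) + (7s + 9)(4p + 2c + 13s + 14); both groups contain (4p + 2c + 13s + 14).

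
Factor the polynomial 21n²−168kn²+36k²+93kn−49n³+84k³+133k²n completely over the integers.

Group: 3k(28k²−21kn+12k−7n²+3n) + 7n(28k²−21kn+12k−7n²+3n); both groups contain (28k²−21kn+12k−7n²+3n), so (3k+7n) is a factor with cofactor 28k²−21kn+12k−7n²+3n.
The cofactor groups again: 28k²−21kn+12k−7n²+3n = 7k(4k+n) + (−7n+3)(4k+n); both groups contain (4k+n), giving (7k−7n+3)(4k+n).

(3k+7n)(4k+n)(7k−7n+3)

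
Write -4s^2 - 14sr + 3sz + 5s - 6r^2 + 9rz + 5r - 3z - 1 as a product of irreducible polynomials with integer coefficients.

Group: -4s(s + 3r - 1) + (-2r + 3z + 1)(s + 3r - 1); both groups contain (s + 3r - 1).

-(4s + 2r - 3z - 1)(s + 3r - 1)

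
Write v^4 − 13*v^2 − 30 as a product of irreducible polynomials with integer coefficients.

(v^2 + 2)*(v^2 − 15)

Substitute u = v^2 to get a quadratic in u, then factor.
v^2 + 2 is irreducible over ℤ (always positive, so no real roots).
v^2 − 15 is irreducible over ℤ (15 is not a perfect square).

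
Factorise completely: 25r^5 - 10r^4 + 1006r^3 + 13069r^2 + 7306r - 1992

Testing divisors of the constant over divisors of the leading coefficient, r = -4/5 is a root, giving the factor (5r + 4) and quotient 5r^4 - 6r^3 + 206r^2 + 2449r - 498.
Next, r = 1/5 is a root, giving the factor (5r - 1) and quotient r^3 - r^2 + 41r + 498.
Continuing, r = -6 is a root, so (r + 6) is a factor; dividing leaves r^2 - 7r + 83.
The quadratic r^2 - 7r + 83 has discriminant -283 < 0 and is irreducible over ℤ.

(5r + 4)(5r - 1)(r + 6)(r^2 - 7r + 83)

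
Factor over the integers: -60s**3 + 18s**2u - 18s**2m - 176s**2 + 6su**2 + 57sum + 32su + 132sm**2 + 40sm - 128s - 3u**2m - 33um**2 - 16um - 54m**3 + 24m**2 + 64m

Group: 5s(-12s**2 + 6su + 18sm - 16s - 3um - 6m**2 + 8m) + (u + 9m + 8)(-12s**2 + 6su + 18sm - 16s - 3um - 6m**2 + 8m); both groups contain (-12s**2 + 6su + 18sm - 16s - 3um - 6m**2 + 8m), so (5s + u + 9m + 8) is a factor with cofactor -12s**2 + 6su + 18sm - 16s - 3um - 6m**2 + 8m.
The cofactor groups again: -12s**2 + 6su + 18sm - 16s - 3um - 6m**2 + 8m = -6s(2s - m) + (3u + 6m - 8)(2s - m); both groups contain (2s - m), giving -(6s - 3u - 6m + 8)(2s - m).

-(6s - 3u - 6m + 8)(2s - m)(5s + u + 9m + 8)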